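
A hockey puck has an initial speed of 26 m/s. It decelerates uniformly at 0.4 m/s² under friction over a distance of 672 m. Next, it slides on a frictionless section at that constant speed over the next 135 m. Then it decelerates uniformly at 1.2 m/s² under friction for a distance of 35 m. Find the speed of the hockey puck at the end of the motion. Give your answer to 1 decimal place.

Phase 1 (decelerating): v₀ = 26.0 m/s, a = -0.4 m/s².
v² = v₀² + 2aΔx = 26.0² + 2·-0.4·672 = 138 → v = 11.8 m/s
t = (v − v₀)/a = (11.8 − 26.0)/-0.4 = 35.6 s

Phase 2 (constant speed): v₀ = 11.8 m/s, a = 0 m/s².
Constant speed: t = d/v = 135/11.8 = 11.5 s

Phase 3 (decelerating): v₀ = 11.8 m/s, a = -1.2 m/s².
v² = v₀² + 2aΔx = 11.8² + 2·-1.2·35 = 54.4 → v = 7.38 m/s
t = (v − v₀)/a = (7.38 − 11.8)/-1.2 = 3.66 s
Final speed = 7.38 m/s

7.4 m/s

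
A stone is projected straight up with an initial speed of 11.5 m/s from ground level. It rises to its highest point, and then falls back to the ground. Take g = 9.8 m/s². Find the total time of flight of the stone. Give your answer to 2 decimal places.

2.35 s

Phase 1 (rising): v₀ = 11.5 m/s, a = -9.8 m/s².
v = v₀ + at → t = (0 − 11.5) / -9.8 = 1.17 s
v² = v₀² + 2aΔx → Δx = (0² − 11.5²)/(2·-9.8) = 6.75 m

Phase 2 (falling): v₀ = 0 m/s, a = -9.8 m/s².
Falls 6.75 m from rest: t = √(2·6.75/9.8) = 1.17 s; v = g·t = 11.5 m/s.
Total time = 1.17 + 1.17 = 2.35 s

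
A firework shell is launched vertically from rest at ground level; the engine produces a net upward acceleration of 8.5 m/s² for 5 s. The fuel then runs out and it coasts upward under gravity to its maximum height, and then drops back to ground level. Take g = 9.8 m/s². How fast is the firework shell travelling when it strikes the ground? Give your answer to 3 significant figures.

Phase 1 (powered ascent): v₀ = 0 m/s, a = 8.5 m/s².
v = v₀ + at = 0 + (8.5)(5) = 42.5 m/s
Δx = v₀t + ½at² = 0·5 + 0.5·8.5·5² = 106 m

Phase 2 (coasting upward): v₀ = 42.5 m/s, a = -9.8 m/s².
v = v₀ + at → t = (0 − 42.5) / -9.8 = 4.34 s
v² = v₀² + 2aΔx → Δx = (0² − 42.5²)/(2·-9.8) = 92.2 m

Phase 3 (free fall): v₀ = 0 m/s, a = -9.8 m/s².
Falls 198 m from rest: t = √(2·198/9.8) = 6.36 s; v = g·t = 62.4 m/s.
Impact speed = 62.4 m/s

62.4 m/s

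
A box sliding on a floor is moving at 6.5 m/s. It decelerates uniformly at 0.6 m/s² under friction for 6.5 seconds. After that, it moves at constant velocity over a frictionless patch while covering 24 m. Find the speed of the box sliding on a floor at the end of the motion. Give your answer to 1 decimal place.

2.6 m/s

Phase 1 (decelerating): v₀ = 6.50 m/s, a = -0.6 m/s².
v = v₀ + at = 6.50 + (-0.6)(6.5) = 2.60 m/s
Δx = v₀t + ½at² = 6.50·6.5 + 0.5·-0.6·6.5² = 29.6 m

Phase 2 (constant speed): v₀ = 2.60 m/s, a = 0 m/s².
Constant speed: t = d/v = 24/2.60 = 9.23 s
Final speed = 2.60 m/s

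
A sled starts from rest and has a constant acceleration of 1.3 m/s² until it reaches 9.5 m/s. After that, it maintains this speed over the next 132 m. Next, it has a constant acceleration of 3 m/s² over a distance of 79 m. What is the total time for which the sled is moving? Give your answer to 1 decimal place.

26.0 s

Phase 1 (accelerating): v₀ = 0 m/s, a = 1.3 m/s².
v = v₀ + at → t = (9.5 − 0) / 1.3 = 7.31 s
v² = v₀² + 2aΔx → Δx = (9.5² − 0²)/(2·1.3) = 34.7 m

Phase 2 (constant speed): v₀ = 9.50 m/s, a = 0 m/s².
Constant speed: t = d/v = 132/9.50 = 13.9 s

Phase 3 (accelerating): v₀ = 9.50 m/s, a = 3 m/s².
v² = v₀² + 2aΔx = 9.50² + 2·3·79 = 564 → v = 23.8 m/s
t = (v − v₀)/a = (23.8 − 9.50)/3 = 4.75 s
Total time = 7.31 + 13.9 + 4.75 = 26.0 s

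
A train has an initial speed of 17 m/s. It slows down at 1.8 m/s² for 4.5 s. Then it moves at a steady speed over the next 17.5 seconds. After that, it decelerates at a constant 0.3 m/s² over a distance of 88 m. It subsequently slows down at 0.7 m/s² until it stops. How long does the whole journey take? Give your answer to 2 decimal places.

Phase 1 (decelerating): v₀ = 17.0 m/s, a = -1.8 m/s².
v = v₀ + at = 17.0 + (-1.8)(4.5) = 8.90 m/s
Δx = v₀t + ½at² = 17.0·4.5 + 0.5·-1.8·4.5² = 58.3 m

Phase 2 (constant speed): v₀ = 8.90 m/s, a = 0 m/s².
v = v₀ + at = 8.90 + (0)(17.5) = 8.90 m/s
Δx = v₀t + ½at² = 8.90·17.5 + 0.5·0·17.5² = 156 m

Phase 3 (decelerating): v₀ = 8.90 m/s, a = -0.3 m/s².
v² = v₀² + 2aΔx = 8.90² + 2·-0.3·88 = 26.4 → v = 5.14 m/s
t = (v − v₀)/a = (5.14 − 8.90)/-0.3 = 12.5 s

Phase 4 (decelerating): v₀ = 5.14 m/s, a = -0.7 m/s².
v = v₀ + at → t = (0 − 5.14) / -0.7 = 7.34 s
v² = v₀² + 2aΔx → Δx = (0² − 5.14²)/(2·-0.7) = 18.9 m
Total time = 4.50 + 17.5 + 12.5 + 7.34 = 41.9 s

41.88 s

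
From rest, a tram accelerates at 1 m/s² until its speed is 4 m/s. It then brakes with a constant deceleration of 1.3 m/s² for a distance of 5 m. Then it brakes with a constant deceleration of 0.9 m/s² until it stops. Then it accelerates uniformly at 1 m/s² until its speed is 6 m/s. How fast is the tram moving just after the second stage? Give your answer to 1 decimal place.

1.7 m/s

Phase 1 (accelerating): v₀ = 0 m/s, a = 1 m/s².
v = v₀ + at → t = (4 − 0) / 1 = 4.00 s
v² = v₀² + 2aΔx → Δx = (4² − 0²)/(2·1) = 8.00 m

Phase 2 (decelerating): v₀ = 4.00 m/s, a = -1.3 m/s².
v² = v₀² + 2aΔx = 4.00² + 2·-1.3·5 = 3.00 → v = 1.73 m/s
t = (v − v₀)/a = (1.73 − 4.00)/-1.3 = 1.74 s
Speed at end of phase 2 = 1.73 m/s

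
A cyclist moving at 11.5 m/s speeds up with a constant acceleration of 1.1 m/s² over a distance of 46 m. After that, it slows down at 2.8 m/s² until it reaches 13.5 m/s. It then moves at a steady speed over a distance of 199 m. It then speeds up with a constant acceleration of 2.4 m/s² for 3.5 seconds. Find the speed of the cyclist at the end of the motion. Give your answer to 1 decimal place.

21.9 m/s

Phase 1 (accelerating): v₀ = 11.5 m/s, a = 1.1 m/s².
v² = v₀² + 2aΔx = 11.5² + 2·1.1·46 = 233 → v = 15.3 m/s
t = (v − v₀)/a = (15.3 − 11.5)/1.1 = 3.44 s

Phase 2 (decelerating): v₀ = 15.3 m/s, a = -2.8 m/s².
v = v₀ + at → t = (13.5 − 15.3) / -2.8 = 0.635 s
v² = v₀² + 2aΔx → Δx = (13.5² − 15.3²)/(2·-2.8) = 9.14 m

Phase 3 (constant speed): v₀ = 13.5 m/s, a = 0 m/s².
Constant speed: t = d/v = 199/13.5 = 14.7 s

Phase 4 (accelerating): v₀ = 13.5 m/s, a = 2.4 m/s².
v = v₀ + at = 13.5 + (2.4)(3.5) = 21.9 m/s
Δx = v₀t + ½at² = 13.5·3.5 + 0.5·2.4·3.5² = 62.0 m
Final speed = 21.9 m/s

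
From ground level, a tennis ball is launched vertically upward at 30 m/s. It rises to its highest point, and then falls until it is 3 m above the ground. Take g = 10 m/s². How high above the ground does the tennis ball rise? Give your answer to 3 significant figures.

Phase 1 (rising): v₀ = 30.0 m/s, a = -10 m/s².
v = v₀ + at → t = (0 − 30.0) / -10 = 3.00 s
v² = v₀² + 2aΔx → Δx = (0² − 30.0²)/(2·-10) = 45.0 m
Maximum height = 45.0 m

45.0 m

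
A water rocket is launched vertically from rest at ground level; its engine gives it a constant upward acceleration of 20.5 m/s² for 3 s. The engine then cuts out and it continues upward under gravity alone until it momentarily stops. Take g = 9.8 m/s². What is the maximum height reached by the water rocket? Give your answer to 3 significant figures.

285 m

Phase 1 (powered ascent): v₀ = 0 m/s, a = 20.5 m/s².
v = v₀ + at = 0 + (20.5)(3) = 61.5 m/s
Δx = v₀t + ½at² = 0·3 + 0.5·20.5·3² = 92.2 m

Phase 2 (coasting upward): v₀ = 61.5 m/s, a = -9.8 m/s².
v = v₀ + at → t = (0 − 61.5) / -9.8 = 6.28 s
v² = v₀² + 2aΔx → Δx = (0² − 61.5²)/(2·-9.8) = 193 m
Maximum height = 92.2 + 193 = 285 m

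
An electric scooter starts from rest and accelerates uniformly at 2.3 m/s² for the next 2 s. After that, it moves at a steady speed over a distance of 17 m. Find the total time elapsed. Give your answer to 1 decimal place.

Phase 1 (accelerating): v₀ = 0 m/s, a = 2.3 m/s².
v = v₀ + at = 0 + (2.3)(2) = 4.60 m/s
Δx = v₀t + ½at² = 0·2 + 0.5·2.3·2² = 4.60 m

Phase 2 (constant speed): v₀ = 4.60 m/s, a = 0 m/s².
Constant speed: t = d/v = 17/4.60 = 3.70 s
Total time = 2.00 + 3.70 = 5.70 s

5.7 s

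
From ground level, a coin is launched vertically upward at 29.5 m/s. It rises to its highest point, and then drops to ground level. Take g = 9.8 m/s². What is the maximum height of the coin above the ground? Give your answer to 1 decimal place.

44.4 m

Phase 1 (rising): v₀ = 29.5 m/s, a = -9.8 m/s².
v = v₀ + at → t = (0 − 29.5) / -9.8 = 3.01 s
v² = v₀² + 2aΔx → Δx = (0² − 29.5²)/(2·-9.8) = 44.4 m
Maximum height = 44.4 m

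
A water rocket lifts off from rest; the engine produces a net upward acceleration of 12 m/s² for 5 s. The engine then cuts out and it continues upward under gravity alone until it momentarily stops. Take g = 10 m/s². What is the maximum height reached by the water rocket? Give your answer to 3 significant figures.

Phase 1 (powered ascent): v₀ = 0 m/s, a = 12 m/s².
v = v₀ + at = 0 + (12)(5) = 60.0 m/s
Δx = v₀t + ½at² = 0·5 + 0.5·12·5² = 150 m

Phase 2 (coasting upward): v₀ = 60.0 m/s, a = -10 m/s².
v = v₀ + at → t = (0 − 60.0) / -10 = 6.00 s
v² = v₀² + 2aΔx → Δx = (0² − 60.0²)/(2·-10) = 180 m
Maximum height = 150 + 180 = 330 m

330 m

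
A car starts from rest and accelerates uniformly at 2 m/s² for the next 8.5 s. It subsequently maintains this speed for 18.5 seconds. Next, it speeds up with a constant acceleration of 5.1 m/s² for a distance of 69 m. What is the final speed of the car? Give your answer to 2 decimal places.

31.51 m/s

Phase 1 (accelerating): v₀ = 0 m/s, a = 2 m/s².
v = v₀ + at = 0 + (2)(8.5) = 17.0 m/s
Δx = v₀t + ½at² = 0·8.5 + 0.5·2·8.5² = 72.2 m

Phase 2 (constant speed): v₀ = 17.0 m/s, a = 0 m/s².
v = v₀ + at = 17.0 + (0)(18.5) = 17.0 m/s
Δx = v₀t + ½at² = 17.0·18.5 + 0.5·0·18.5² = 314 m

Phase 3 (accelerating): v₀ = 17.0 m/s, a = 5.1 m/s².
v² = v₀² + 2aΔx = 17.0² + 2·5.1·69 = 993 → v = 31.5 m/s
t = (v − v₀)/a = (31.5 − 17.0)/5.1 = 2.84 s
Final speed = 31.5 m/s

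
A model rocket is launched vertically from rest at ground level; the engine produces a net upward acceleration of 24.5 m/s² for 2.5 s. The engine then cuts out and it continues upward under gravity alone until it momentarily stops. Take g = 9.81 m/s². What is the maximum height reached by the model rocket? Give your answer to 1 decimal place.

Phase 1 (powered ascent): v₀ = 0 m/s, a = 24.5 m/s².
v = v₀ + at = 0 + (24.5)(2.5) = 61.2 m/s
Δx = v₀t + ½at² = 0·2.5 + 0.5·24.5·2.5² = 76.6 m

Phase 2 (coasting upward): v₀ = 61.2 m/s, a = -9.81 m/s².
v = v₀ + at → t = (0 − 61.2) / -9.81 = 6.24 s
v² = v₀² + 2aΔx → Δx = (0² − 61.2²)/(2·-9.81) = 191 m
Maximum height = 76.6 + 191 = 268 m

267.8 m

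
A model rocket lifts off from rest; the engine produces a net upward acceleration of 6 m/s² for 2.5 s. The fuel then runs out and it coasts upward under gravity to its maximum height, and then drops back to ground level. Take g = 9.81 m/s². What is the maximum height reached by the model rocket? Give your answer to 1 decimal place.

Phase 1 (powered ascent): v₀ = 0 m/s, a = 6 m/s².
v = v₀ + at = 0 + (6)(2.5) = 15.0 m/s
Δx = v₀t + ½at² = 0·2.5 + 0.5·6·2.5² = 18.8 m

Phase 2 (coasting upward): v₀ = 15.0 m/s, a = -9.81 m/s².
v = v₀ + at → t = (0 − 15.0) / -9.81 = 1.53 s
v² = v₀² + 2aΔx → Δx = (0² − 15.0²)/(2·-9.81) = 11.5 m
Maximum height = 18.8 + 11.5 = 30.2 m

30.2 m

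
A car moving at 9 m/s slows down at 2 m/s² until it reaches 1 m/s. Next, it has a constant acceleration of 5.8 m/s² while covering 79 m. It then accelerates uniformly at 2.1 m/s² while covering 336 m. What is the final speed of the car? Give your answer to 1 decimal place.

Phase 1 (decelerating): v₀ = 9.00 m/s, a = -2 m/s².
v = v₀ + at → t = (1 − 9.00) / -2 = 4.00 s
v² = v₀² + 2aΔx → Δx = (1² − 9.00²)/(2·-2) = 20.0 m

Phase 2 (accelerating): v₀ = 1.00 m/s, a = 5.8 m/s².
v² = v₀² + 2aΔx = 1.00² + 2·5.8·79 = 917 → v = 30.3 m/s
t = (v − v₀)/a = (30.3 − 1.00)/5.8 = 5.05 s

Phase 3 (accelerating): v₀ = 30.3 m/s, a = 2.1 m/s².
v² = v₀² + 2aΔx = 30.3² + 2·2.1·336 = 2330 → v = 48.3 m/s
t = (v − v₀)/a = (48.3 − 30.3)/2.1 = 8.56 s
Final speed = 48.3 m/s

48.3 m/s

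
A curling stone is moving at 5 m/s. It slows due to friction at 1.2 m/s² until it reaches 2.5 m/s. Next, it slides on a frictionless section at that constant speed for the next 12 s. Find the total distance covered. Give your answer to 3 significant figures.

37.8 m

Phase 1 (decelerating): v₀ = 5.00 m/s, a = -1.2 m/s².
v = v₀ + at → t = (2.5 − 5.00) / -1.2 = 2.08 s
v² = v₀² + 2aΔx → Δx = (2.5² − 5.00²)/(2·-1.2) = 7.81 m

Phase 2 (constant speed): v₀ = 2.50 m/s, a = 0 m/s².
v = v₀ + at = 2.50 + (0)(12) = 2.50 m/s
Δx = v₀t + ½at² = 2.50·12 + 0.5·0·12² = 30.0 m
Total distance = 7.81 + 30.0 = 37.8 m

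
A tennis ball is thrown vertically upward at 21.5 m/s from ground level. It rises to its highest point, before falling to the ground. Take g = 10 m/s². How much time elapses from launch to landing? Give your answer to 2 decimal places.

4.30 s

Phase 1 (rising): v₀ = 21.5 m/s, a = -10 m/s².
v = v₀ + at → t = (0 − 21.5) / -10 = 2.15 s
v² = v₀² + 2aΔx → Δx = (0² − 21.5²)/(2·-10) = 23.1 m

Phase 2 (falling): v₀ = 0 m/s, a = -10 m/s².
Falls 23.1 m from rest: t = √(2·23.1/10) = 2.15 s; v = g·t = 21.5 m/s.
Total time = 2.15 + 2.15 = 4.30 s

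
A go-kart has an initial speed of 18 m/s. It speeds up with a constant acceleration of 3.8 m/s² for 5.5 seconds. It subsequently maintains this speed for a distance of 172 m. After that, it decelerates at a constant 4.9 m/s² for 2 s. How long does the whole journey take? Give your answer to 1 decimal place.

Phase 1 (accelerating): v₀ = 18.0 m/s, a = 3.8 m/s².
v = v₀ + at = 18.0 + (3.8)(5.5) = 38.9 m/s
Δx = v₀t + ½at² = 18.0·5.5 + 0.5·3.8·5.5² = 156 m

Phase 2 (constant speed): v₀ = 38.9 m/s, a = 0 m/s².
Constant speed: t = d/v = 172/38.9 = 4.42 s

Phase 3 (decelerating): v₀ = 38.9 m/s, a = -4.9 m/s².
v = v₀ + at = 38.9 + (-4.9)(2) = 29.1 m/s
Δx = v₀t + ½at² = 38.9·2 + 0.5·-4.9·2² = 68.0 m
Total time = 5.50 + 4.42 + 2.00 = 11.9 s

11.9 s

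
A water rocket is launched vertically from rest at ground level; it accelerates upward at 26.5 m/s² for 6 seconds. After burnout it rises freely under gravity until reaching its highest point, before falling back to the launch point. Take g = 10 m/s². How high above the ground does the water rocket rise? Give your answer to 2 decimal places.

1741.05 m

Phase 1 (powered ascent): v₀ = 0 m/s, a = 26.5 m/s².
v = v₀ + at = 0 + (26.5)(6) = 159 m/s
Δx = v₀t + ½at² = 0·6 + 0.5·26.5·6² = 477 m

Phase 2 (coasting upward): v₀ = 159 m/s, a = -10 m/s².
v = v₀ + at → t = (0 − 159) / -10 = 15.9 s
v² = v₀² + 2aΔx → Δx = (0² − 159²)/(2·-10) = 1260 m
Maximum height = 477 + 1260 = 1740 m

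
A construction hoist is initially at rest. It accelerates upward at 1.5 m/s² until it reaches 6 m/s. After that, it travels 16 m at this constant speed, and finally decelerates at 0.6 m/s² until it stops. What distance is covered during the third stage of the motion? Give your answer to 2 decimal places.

Phase 1 (accelerating): v₀ = 0 m/s, a = 1.5 m/s².
v = v₀ + at → t = (6 − 0) / 1.5 = 4.00 s
v² = v₀² + 2aΔx → Δx = (6² − 0²)/(2·1.5) = 12.0 m

Phase 2 (constant speed): v₀ = 6.00 m/s, a = 0 m/s².
Constant speed: t = d/v = 16/6.00 = 2.67 s

Phase 3 (decelerating): v₀ = 6.00 m/s, a = -0.6 m/s².
v = v₀ + at → t = (0 − 6.00) / -0.6 = 10.0 s
v² = v₀² + 2aΔx → Δx = (0² − 6.00²)/(2·-0.6) = 30.0 m
Distance in phase 3 = 30.0 m

30.00 m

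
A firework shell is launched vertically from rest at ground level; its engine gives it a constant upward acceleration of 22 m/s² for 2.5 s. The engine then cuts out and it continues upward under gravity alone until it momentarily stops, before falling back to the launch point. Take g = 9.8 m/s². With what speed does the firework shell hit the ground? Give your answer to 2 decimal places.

Phase 1 (powered ascent): v₀ = 0 m/s, a = 22 m/s².
v = v₀ + at = 0 + (22)(2.5) = 55.0 m/s
Δx = v₀t + ½at² = 0·2.5 + 0.5·22·2.5² = 68.8 m

Phase 2 (coasting upward): v₀ = 55.0 m/s, a = -9.8 m/s².
v = v₀ + at → t = (0 − 55.0) / -9.8 = 5.61 s
v² = v₀² + 2aΔx → Δx = (0² − 55.0²)/(2·-9.8) = 154 m

Phase 3 (free fall): v₀ = 0 m/s, a = -9.8 m/s².
Falls 223 m from rest: t = √(2·223/9.8) = 6.75 s; v = g·t = 66.1 m/s.
Impact speed = 66.1 m/s

66.12 m/s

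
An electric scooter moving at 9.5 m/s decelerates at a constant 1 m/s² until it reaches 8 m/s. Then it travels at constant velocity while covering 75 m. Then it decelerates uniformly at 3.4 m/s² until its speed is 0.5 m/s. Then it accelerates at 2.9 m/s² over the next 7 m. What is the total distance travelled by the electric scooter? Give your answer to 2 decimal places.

Phase 1 (decelerating): v₀ = 9.50 m/s, a = -1 m/s².
v = v₀ + at → t = (8 − 9.50) / -1 = 1.50 s
v² = v₀² + 2aΔx → Δx = (8² − 9.50²)/(2·-1) = 13.1 m

Phase 2 (constant speed): v₀ = 8.00 m/s, a = 0 m/s².
Constant speed: t = d/v = 75/8.00 = 9.38 s

Phase 3 (decelerating): v₀ = 8.00 m/s, a = -3.4 m/s².
v = v₀ + at → t = (0.5 − 8.00) / -3.4 = 2.21 s
v² = v₀² + 2aΔx → Δx = (0.5² − 8.00²)/(2·-3.4) = 9.38 m

Phase 4 (accelerating): v₀ = 0.500 m/s, a = 2.9 m/s².
v² = v₀² + 2aΔx = 0.500² + 2·2.9·7 = 40.9 → v = 6.39 m/s
t = (v − v₀)/a = (6.39 − 0.500)/2.9 = 2.03 s
Total distance = 13.1 + 75.0 + 9.38 + 7.00 = 104 m

104.50 m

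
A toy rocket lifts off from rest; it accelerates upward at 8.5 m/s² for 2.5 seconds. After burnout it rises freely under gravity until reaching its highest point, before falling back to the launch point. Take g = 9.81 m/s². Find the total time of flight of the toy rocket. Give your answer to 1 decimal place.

7.8 s

Phase 1 (powered ascent): v₀ = 0 m/s, a = 8.5 m/s².
v = v₀ + at = 0 + (8.5)(2.5) = 21.2 m/s
Δx = v₀t + ½at² = 0·2.5 + 0.5·8.5·2.5² = 26.6 m

Phase 2 (coasting upward): v₀ = 21.2 m/s, a = -9.81 m/s².
v = v₀ + at → t = (0 − 21.2) / -9.81 = 2.17 s
v² = v₀² + 2aΔx → Δx = (0² − 21.2²)/(2·-9.81) = 23.0 m

Phase 3 (free fall): v₀ = 0 m/s, a = -9.81 m/s².
Falls 49.6 m from rest: t = √(2·49.6/9.81) = 3.18 s; v = g·t = 31.2 m/s.
Total time = 2.50 + 2.17 + 3.18 = 7.85 s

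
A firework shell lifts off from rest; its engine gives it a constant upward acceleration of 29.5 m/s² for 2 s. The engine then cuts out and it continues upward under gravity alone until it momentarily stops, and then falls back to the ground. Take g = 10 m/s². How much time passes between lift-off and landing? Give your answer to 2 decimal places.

14.73 s

Phase 1 (powered ascent): v₀ = 0 m/s, a = 29.5 m/s².
v = v₀ + at = 0 + (29.5)(2) = 59.0 m/s
Δx = v₀t + ½at² = 0·2 + 0.5·29.5·2² = 59.0 m

Phase 2 (coasting upward): v₀ = 59.0 m/s, a = -10 m/s².
v = v₀ + at → t = (0 − 59.0) / -10 = 5.90 s
v² = v₀² + 2aΔx → Δx = (0² − 59.0²)/(2·-10) = 174 m

Phase 3 (free fall): v₀ = 0 m/s, a = -10 m/s².
Falls 233 m from rest: t = √(2·233/10) = 6.83 s; v = g·t = 68.3 m/s.
Total time = 2.00 + 5.90 + 6.83 = 14.7 s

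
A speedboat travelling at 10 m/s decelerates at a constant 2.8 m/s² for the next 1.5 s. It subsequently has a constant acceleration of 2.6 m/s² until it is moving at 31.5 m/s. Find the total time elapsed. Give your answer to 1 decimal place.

Phase 1 (decelerating): v₀ = 10.0 m/s, a = -2.8 m/s².
v = v₀ + at = 10.0 + (-2.8)(1.5) = 5.80 m/s
Δx = v₀t + ½at² = 10.0·1.5 + 0.5·-2.8·1.5² = 11.9 m

Phase 2 (accelerating): v₀ = 5.80 m/s, a = 2.6 m/s².
v = v₀ + at → t = (31.5 − 5.80) / 2.6 = 9.88 s
v² = v₀² + 2aΔx → Δx = (31.5² − 5.80²)/(2·2.6) = 184 m
Total time = 1.50 + 9.88 = 11.4 s

11.4 s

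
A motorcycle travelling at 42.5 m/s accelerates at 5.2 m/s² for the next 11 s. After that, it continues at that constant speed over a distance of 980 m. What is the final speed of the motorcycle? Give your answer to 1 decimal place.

Phase 1 (accelerating): v₀ = 42.5 m/s, a = 5.2 m/s².
v = v₀ + at = 42.5 + (5.2)(11) = 99.7 m/s
Δx = v₀t + ½at² = 42.5·11 + 0.5·5.2·11² = 782 m

Phase 2 (constant speed): v₀ = 99.7 m/s, a = 0 m/s².
Constant speed: t = d/v = 980/99.7 = 9.83 s
Final speed = 99.7 m/s

99.7 m/s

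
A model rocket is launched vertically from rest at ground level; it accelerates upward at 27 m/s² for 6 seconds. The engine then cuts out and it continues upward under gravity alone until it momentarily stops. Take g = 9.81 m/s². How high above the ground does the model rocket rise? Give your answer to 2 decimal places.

Phase 1 (powered ascent): v₀ = 0 m/s, a = 27 m/s².
v = v₀ + at = 0 + (27)(6) = 162 m/s
Δx = v₀t + ½at² = 0·6 + 0.5·27·6² = 486 m

Phase 2 (coasting upward): v₀ = 162 m/s, a = -9.81 m/s².
v = v₀ + at → t = (0 − 162) / -9.81 = 16.5 s
v² = v₀² + 2aΔx → Δx = (0² − 162²)/(2·-9.81) = 1340 m
Maximum height = 486 + 1340 = 1820 m

1823.61 m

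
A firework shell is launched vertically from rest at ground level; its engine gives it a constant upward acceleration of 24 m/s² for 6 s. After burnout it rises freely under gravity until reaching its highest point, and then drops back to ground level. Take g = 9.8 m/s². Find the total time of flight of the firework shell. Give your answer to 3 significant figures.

Phase 1 (powered ascent): v₀ = 0 m/s, a = 24 m/s².
v = v₀ + at = 0 + (24)(6) = 144 m/s
Δx = v₀t + ½at² = 0·6 + 0.5·24·6² = 432 m

Phase 2 (coasting upward): v₀ = 144 m/s, a = -9.8 m/s².
v = v₀ + at → t = (0 − 144) / -9.8 = 14.7 s
v² = v₀² + 2aΔx → Δx = (0² − 144²)/(2·-9.8) = 1060 m

Phase 3 (free fall): v₀ = 0 m/s, a = -9.8 m/s².
Falls 1490 m from rest: t = √(2·1490/9.8) = 17.4 s; v = g·t = 171 m/s.
Total time = 6.00 + 14.7 + 17.4 = 38.1 s

38.1 s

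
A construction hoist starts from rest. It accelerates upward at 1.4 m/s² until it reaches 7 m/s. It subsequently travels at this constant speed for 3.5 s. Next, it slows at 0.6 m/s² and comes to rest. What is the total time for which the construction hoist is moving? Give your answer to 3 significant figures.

20.2 s

Phase 1 (accelerating): v₀ = 0 m/s, a = 1.4 m/s².
v = v₀ + at → t = (7 − 0) / 1.4 = 5.00 s
v² = v₀² + 2aΔx → Δx = (7² − 0²)/(2·1.4) = 17.5 m

Phase 2 (constant speed): v₀ = 7.00 m/s, a = 0 m/s².
v = v₀ + at = 7.00 + (0)(3.5) = 7.00 m/s
Δx = v₀t + ½at² = 7.00·3.5 + 0.5·0·3.5² = 24.5 m

Phase 3 (decelerating): v₀ = 7.00 m/s, a = -0.6 m/s².
v = v₀ + at → t = (0 − 7.00) / -0.6 = 11.7 s
v² = v₀² + 2aΔx → Δx = (0² − 7.00²)/(2·-0.6) = 40.8 m
Total time = 5.00 + 3.50 + 11.7 = 20.2 s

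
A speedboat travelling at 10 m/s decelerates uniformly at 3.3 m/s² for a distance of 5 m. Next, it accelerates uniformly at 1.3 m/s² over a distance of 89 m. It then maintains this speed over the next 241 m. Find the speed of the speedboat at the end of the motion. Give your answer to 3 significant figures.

17.3 m/s

Phase 1 (decelerating): v₀ = 10.0 m/s, a = -3.3 m/s².
v² = v₀² + 2aΔx = 10.0² + 2·-3.3·5 = 67.0 → v = 8.19 m/s
t = (v − v₀)/a = (8.19 − 10.0)/-3.3 = 0.550 s

Phase 2 (accelerating): v₀ = 8.19 m/s, a = 1.3 m/s².
v² = v₀² + 2aΔx = 8.19² + 2·1.3·89 = 298 → v = 17.3 m/s
t = (v − v₀)/a = (17.3 − 8.19)/1.3 = 6.99 s

Phase 3 (constant speed): v₀ = 17.3 m/s, a = 0 m/s².
Constant speed: t = d/v = 241/17.3 = 14.0 s
Final speed = 17.3 m/s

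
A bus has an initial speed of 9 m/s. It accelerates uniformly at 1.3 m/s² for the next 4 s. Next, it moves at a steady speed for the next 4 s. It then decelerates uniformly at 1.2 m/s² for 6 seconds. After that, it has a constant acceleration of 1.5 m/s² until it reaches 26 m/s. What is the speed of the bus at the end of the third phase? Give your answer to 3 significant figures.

7.00 m/s

Phase 1 (accelerating): v₀ = 9.00 m/s, a = 1.3 m/s².
v = v₀ + at = 9.00 + (1.3)(4) = 14.2 m/s
Δx = v₀t + ½at² = 9.00·4 + 0.5·1.3·4² = 46.4 m

Phase 2 (constant speed): v₀ = 14.2 m/s, a = 0 m/s².
v = v₀ + at = 14.2 + (0)(4) = 14.2 m/s
Δx = v₀t + ½at² = 14.2·4 + 0.5·0·4² = 56.8 m

Phase 3 (decelerating): v₀ = 14.2 m/s, a = -1.2 m/s².
v = v₀ + at = 14.2 + (-1.2)(6) = 7.00 m/s
Δx = v₀t + ½at² = 14.2·6 + 0.5·-1.2·6² = 63.6 m
Speed at end of phase 3 = 7.00 m/s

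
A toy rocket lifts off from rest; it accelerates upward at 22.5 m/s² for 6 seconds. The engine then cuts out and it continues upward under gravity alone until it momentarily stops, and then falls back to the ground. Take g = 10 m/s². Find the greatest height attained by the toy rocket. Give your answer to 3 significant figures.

1320 m

Phase 1 (powered ascent): v₀ = 0 m/s, a = 22.5 m/s².
v = v₀ + at = 0 + (22.5)(6) = 135 m/s
Δx = v₀t + ½at² = 0·6 + 0.5·22.5·6² = 405 m

Phase 2 (coasting upward): v₀ = 135 m/s, a = -10 m/s².
v = v₀ + at → t = (0 − 135) / -10 = 13.5 s
v² = v₀² + 2aΔx → Δx = (0² − 135²)/(2·-10) = 911 m
Maximum height = 405 + 911 = 1320 m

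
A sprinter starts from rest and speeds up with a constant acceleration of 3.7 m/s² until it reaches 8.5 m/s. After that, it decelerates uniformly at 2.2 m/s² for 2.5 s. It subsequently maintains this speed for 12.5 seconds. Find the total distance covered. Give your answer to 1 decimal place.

Phase 1 (accelerating): v₀ = 0 m/s, a = 3.7 m/s².
v = v₀ + at → t = (8.5 − 0) / 3.7 = 2.30 s
v² = v₀² + 2aΔx → Δx = (8.5² − 0²)/(2·3.7) = 9.76 m

Phase 2 (decelerating): v₀ = 8.50 m/s, a = -2.2 m/s².
v = v₀ + at = 8.50 + (-2.2)(2.5) = 3.00 m/s
Δx = v₀t + ½at² = 8.50·2.5 + 0.5·-2.2·2.5² = 14.4 m

Phase 3 (constant speed): v₀ = 3.00 m/s, a = 0 m/s².
v = v₀ + at = 3.00 + (0)(12.5) = 3.00 m/s
Δx = v₀t + ½at² = 3.00·12.5 + 0.5·0·12.5² = 37.5 m
Total distance = 9.76 + 14.4 + 37.5 = 61.6 m

61.6 m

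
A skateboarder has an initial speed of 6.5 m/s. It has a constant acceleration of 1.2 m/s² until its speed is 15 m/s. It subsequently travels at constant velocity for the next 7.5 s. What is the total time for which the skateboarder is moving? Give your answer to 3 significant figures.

14.6 s

Phase 1 (accelerating): v₀ = 6.50 m/s, a = 1.2 m/s².
v = v₀ + at → t = (15 − 6.50) / 1.2 = 7.08 s
v² = v₀² + 2aΔx → Δx = (15² − 6.50²)/(2·1.2) = 76.1 m

Phase 2 (constant speed): v₀ = 15.0 m/s, a = 0 m/s².
v = v₀ + at = 15.0 + (0)(7.5) = 15.0 m/s
Δx = v₀t + ½at² = 15.0·7.5 + 0.5·0·7.5² = 112 m
Total time = 7.08 + 7.50 = 14.6 s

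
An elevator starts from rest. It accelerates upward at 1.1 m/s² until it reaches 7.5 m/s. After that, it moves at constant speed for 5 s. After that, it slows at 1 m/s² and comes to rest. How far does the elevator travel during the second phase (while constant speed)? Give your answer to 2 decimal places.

37.50 m

Phase 1 (accelerating): v₀ = 0 m/s, a = 1.1 m/s².
v = v₀ + at → t = (7.5 − 0) / 1.1 = 6.82 s
v² = v₀² + 2aΔx → Δx = (7.5² − 0²)/(2·1.1) = 25.6 m

Phase 2 (constant speed): v₀ = 7.50 m/s, a = 0 m/s².
v = v₀ + at = 7.50 + (0)(5) = 7.50 m/s
Δx = v₀t + ½at² = 7.50·5 + 0.5·0·5² = 37.5 m
Distance in phase 2 = 37.5 m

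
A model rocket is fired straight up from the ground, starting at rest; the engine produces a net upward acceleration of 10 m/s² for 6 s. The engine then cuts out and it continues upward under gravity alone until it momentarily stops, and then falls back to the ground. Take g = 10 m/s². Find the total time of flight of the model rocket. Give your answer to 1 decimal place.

20.5 s

Phase 1 (powered ascent): v₀ = 0 m/s, a = 10 m/s².
v = v₀ + at = 0 + (10)(6) = 60.0 m/s
Δx = v₀t + ½at² = 0·6 + 0.5·10·6² = 180 m

Phase 2 (coasting upward): v₀ = 60.0 m/s, a = -10 m/s².
v = v₀ + at → t = (0 − 60.0) / -10 = 6.00 s
v² = v₀² + 2aΔx → Δx = (0² − 60.0²)/(2·-10) = 180 m

Phase 3 (free fall): v₀ = 0 m/s, a = -10 m/s².
Falls 360 m from rest: t = √(2·360/10) = 8.49 s; v = g·t = 84.9 m/s.
Total time = 6.00 + 6.00 + 8.49 = 20.5 s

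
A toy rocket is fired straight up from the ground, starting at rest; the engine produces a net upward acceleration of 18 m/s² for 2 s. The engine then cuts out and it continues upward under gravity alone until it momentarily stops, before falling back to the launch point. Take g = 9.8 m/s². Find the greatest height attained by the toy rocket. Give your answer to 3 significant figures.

Phase 1 (powered ascent): v₀ = 0 m/s, a = 18 m/s².
v = v₀ + at = 0 + (18)(2) = 36.0 m/s
Δx = v₀t + ½at² = 0·2 + 0.5·18·2² = 36.0 m

Phase 2 (coasting upward): v₀ = 36.0 m/s, a = -9.8 m/s².
v = v₀ + at → t = (0 − 36.0) / -9.8 = 3.67 s
v² = v₀² + 2aΔx → Δx = (0² − 36.0²)/(2·-9.8) = 66.1 m
Maximum height = 36.0 + 66.1 = 102 m

102 m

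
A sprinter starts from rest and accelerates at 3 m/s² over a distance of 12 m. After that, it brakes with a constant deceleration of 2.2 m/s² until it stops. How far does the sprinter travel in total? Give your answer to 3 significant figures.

28.4 m

Phase 1 (accelerating): v₀ = 0 m/s, a = 3 m/s².
v² = v₀² + 2aΔx = 0² + 2·3·12 = 72.0 → v = 8.49 m/s
t = (v − v₀)/a = (8.49 − 0)/3 = 2.83 s

Phase 2 (decelerating): v₀ = 8.49 m/s, a = -2.2 m/s².
v = v₀ + at → t = (0 − 8.49) / -2.2 = 3.86 s
v² = v₀² + 2aΔx → Δx = (0² − 8.49²)/(2·-2.2) = 16.4 m
Total distance = 12.0 + 16.4 = 28.4 m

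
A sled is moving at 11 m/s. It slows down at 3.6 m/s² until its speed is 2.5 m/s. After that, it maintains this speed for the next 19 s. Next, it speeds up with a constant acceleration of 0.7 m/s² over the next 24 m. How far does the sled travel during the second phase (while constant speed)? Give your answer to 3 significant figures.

Phase 1 (decelerating): v₀ = 11.0 m/s, a = -3.6 m/s².
v = v₀ + at → t = (2.5 − 11.0) / -3.6 = 2.36 s
v² = v₀² + 2aΔx → Δx = (2.5² − 11.0²)/(2·-3.6) = 15.9 m

Phase 2 (constant speed): v₀ = 2.50 m/s, a = 0 m/s².
v = v₀ + at = 2.50 + (0)(19) = 2.50 m/s
Δx = v₀t + ½at² = 2.50·19 + 0.5·0·19² = 47.5 m
Distance in phase 2 = 47.5 m

47.5 m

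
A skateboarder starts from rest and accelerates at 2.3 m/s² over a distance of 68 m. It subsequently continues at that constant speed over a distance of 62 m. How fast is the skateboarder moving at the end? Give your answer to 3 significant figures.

17.7 m/s

Phase 1 (accelerating): v₀ = 0 m/s, a = 2.3 m/s².
v² = v₀² + 2aΔx = 0² + 2·2.3·68 = 313 → v = 17.7 m/s
t = (v − v₀)/a = (17.7 − 0)/2.3 = 7.69 s

Phase 2 (constant speed): v₀ = 17.7 m/s, a = 0 m/s².
Constant speed: t = d/v = 62/17.7 = 3.51 s
Final speed = 17.7 m/s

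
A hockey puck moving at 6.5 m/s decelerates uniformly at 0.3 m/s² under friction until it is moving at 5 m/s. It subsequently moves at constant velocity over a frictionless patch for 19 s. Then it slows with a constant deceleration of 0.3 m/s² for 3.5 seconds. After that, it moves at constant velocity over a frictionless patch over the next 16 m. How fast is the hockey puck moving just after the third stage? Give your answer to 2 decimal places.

Phase 1 (decelerating): v₀ = 6.50 m/s, a = -0.3 m/s².
v = v₀ + at → t = (5 − 6.50) / -0.3 = 5.00 s
v² = v₀² + 2aΔx → Δx = (5² − 6.50²)/(2·-0.3) = 28.8 m

Phase 2 (constant speed): v₀ = 5.00 m/s, a = 0 m/s².
v = v₀ + at = 5.00 + (0)(19) = 5.00 m/s
Δx = v₀t + ½at² = 5.00·19 + 0.5·0·19² = 95.0 m

Phase 3 (decelerating): v₀ = 5.00 m/s, a = -0.3 m/s².
v = v₀ + at = 5.00 + (-0.3)(3.5) = 3.95 m/s
Δx = v₀t + ½at² = 5.00·3.5 + 0.5·-0.3·3.5² = 15.7 m
Speed at end of phase 3 = 3.95 m/s

3.95 m/s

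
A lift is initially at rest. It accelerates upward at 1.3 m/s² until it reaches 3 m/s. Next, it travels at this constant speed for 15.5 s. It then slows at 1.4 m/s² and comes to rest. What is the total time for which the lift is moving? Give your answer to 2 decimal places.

Phase 1 (accelerating): v₀ = 0 m/s, a = 1.3 m/s².
v = v₀ + at → t = (3 − 0) / 1.3 = 2.31 s
v² = v₀² + 2aΔx → Δx = (3² − 0²)/(2·1.3) = 3.46 m

Phase 2 (constant speed): v₀ = 3.00 m/s, a = 0 m/s².
v = v₀ + at = 3.00 + (0)(15.5) = 3.00 m/s
Δx = v₀t + ½at² = 3.00·15.5 + 0.5·0·15.5² = 46.5 m

Phase 3 (decelerating): v₀ = 3.00 m/s, a = -1.4 m/s².
v = v₀ + at → t = (0 − 3.00) / -1.4 = 2.14 s
v² = v₀² + 2aΔx → Δx = (0² − 3.00²)/(2·-1.4) = 3.21 m
Total time = 2.31 + 15.5 + 2.14 = 20.0 s

19.95 s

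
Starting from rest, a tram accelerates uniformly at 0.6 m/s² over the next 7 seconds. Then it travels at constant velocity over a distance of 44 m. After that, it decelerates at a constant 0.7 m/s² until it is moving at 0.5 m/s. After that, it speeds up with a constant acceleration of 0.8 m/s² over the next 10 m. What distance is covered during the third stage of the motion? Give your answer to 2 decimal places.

Phase 1 (accelerating): v₀ = 0 m/s, a = 0.6 m/s².
v = v₀ + at = 0 + (0.6)(7) = 4.20 m/s
Δx = v₀t + ½at² = 0·7 + 0.5·0.6·7² = 14.7 m

Phase 2 (constant speed): v₀ = 4.20 m/s, a = 0 m/s².
Constant speed: t = d/v = 44/4.20 = 10.5 s

Phase 3 (decelerating): v₀ = 4.20 m/s, a = -0.7 m/s².
v = v₀ + at → t = (0.5 − 4.20) / -0.7 = 5.29 s
v² = v₀² + 2aΔx → Δx = (0.5² − 4.20²)/(2·-0.7) = 12.4 m
Distance in phase 3 = 12.4 m

12.42 m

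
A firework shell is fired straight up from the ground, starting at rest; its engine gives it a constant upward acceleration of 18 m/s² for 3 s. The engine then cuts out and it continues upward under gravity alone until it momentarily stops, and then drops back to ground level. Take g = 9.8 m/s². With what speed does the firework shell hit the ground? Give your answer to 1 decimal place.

Phase 1 (powered ascent): v₀ = 0 m/s, a = 18 m/s².
v = v₀ + at = 0 + (18)(3) = 54.0 m/s
Δx = v₀t + ½at² = 0·3 + 0.5·18·3² = 81.0 m

Phase 2 (coasting upward): v₀ = 54.0 m/s, a = -9.8 m/s².
v = v₀ + at → t = (0 − 54.0) / -9.8 = 5.51 s
v² = v₀² + 2aΔx → Δx = (0² − 54.0²)/(2·-9.8) = 149 m

Phase 3 (free fall): v₀ = 0 m/s, a = -9.8 m/s².
Falls 230 m from rest: t = √(2·230/9.8) = 6.85 s; v = g·t = 67.1 m/s.
Impact speed = 67.1 m/s

67.1 m/s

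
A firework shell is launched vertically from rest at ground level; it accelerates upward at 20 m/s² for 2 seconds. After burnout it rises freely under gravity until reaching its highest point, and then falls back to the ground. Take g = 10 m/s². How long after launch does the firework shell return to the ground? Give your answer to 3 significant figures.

10.9 s

Phase 1 (powered ascent): v₀ = 0 m/s, a = 20 m/s².
v = v₀ + at = 0 + (20)(2) = 40.0 m/s
Δx = v₀t + ½at² = 0·2 + 0.5·20·2² = 40.0 m

Phase 2 (coasting upward): v₀ = 40.0 m/s, a = -10 m/s².
v = v₀ + at → t = (0 − 40.0) / -10 = 4.00 s
v² = v₀² + 2aΔx → Δx = (0² − 40.0²)/(2·-10) = 80.0 m

Phase 3 (free fall): v₀ = 0 m/s, a = -10 m/s².
Falls 120 m from rest: t = √(2·120/10) = 4.90 s; v = g·t = 49.0 m/s.
Total time = 2.00 + 4.00 + 4.90 = 10.9 s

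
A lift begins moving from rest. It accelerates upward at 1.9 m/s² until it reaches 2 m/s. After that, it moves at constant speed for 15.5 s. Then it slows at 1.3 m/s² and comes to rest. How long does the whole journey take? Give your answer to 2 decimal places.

Phase 1 (accelerating): v₀ = 0 m/s, a = 1.9 m/s².
v = v₀ + at → t = (2 − 0) / 1.9 = 1.05 s
v² = v₀² + 2aΔx → Δx = (2² − 0²)/(2·1.9) = 1.05 m

Phase 2 (constant speed): v₀ = 2.00 m/s, a = 0 m/s².
v = v₀ + at = 2.00 + (0)(15.5) = 2.00 m/s
Δx = v₀t + ½at² = 2.00·15.5 + 0.5·0·15.5² = 31.0 m

Phase 3 (decelerating): v₀ = 2.00 m/s, a = -1.3 m/s².
v = v₀ + at → t = (0 − 2.00) / -1.3 = 1.54 s
v² = v₀² + 2aΔx → Δx = (0² − 2.00²)/(2·-1.3) = 1.54 m
Total time = 1.05 + 15.5 + 1.54 = 18.1 s

18.09 s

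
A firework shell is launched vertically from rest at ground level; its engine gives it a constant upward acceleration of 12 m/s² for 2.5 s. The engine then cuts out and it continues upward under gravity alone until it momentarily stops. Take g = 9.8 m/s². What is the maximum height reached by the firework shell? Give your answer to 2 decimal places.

83.42 m

Phase 1 (powered ascent): v₀ = 0 m/s, a = 12 m/s².
v = v₀ + at = 0 + (12)(2.5) = 30.0 m/s
Δx = v₀t + ½at² = 0·2.5 + 0.5·12·2.5² = 37.5 m

Phase 2 (coasting upward): v₀ = 30.0 m/s, a = -9.8 m/s².
v = v₀ + at → t = (0 − 30.0) / -9.8 = 3.06 s
v² = v₀² + 2aΔx → Δx = (0² − 30.0²)/(2·-9.8) = 45.9 m
Maximum height = 37.5 + 45.9 = 83.4 m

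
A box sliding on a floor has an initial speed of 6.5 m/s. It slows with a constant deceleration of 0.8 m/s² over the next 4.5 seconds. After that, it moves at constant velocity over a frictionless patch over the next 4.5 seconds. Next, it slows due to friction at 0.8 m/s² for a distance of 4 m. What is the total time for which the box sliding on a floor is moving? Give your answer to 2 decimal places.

Phase 1 (decelerating): v₀ = 6.50 m/s, a = -0.8 m/s².
v = v₀ + at = 6.50 + (-0.8)(4.5) = 2.90 m/s
Δx = v₀t + ½at² = 6.50·4.5 + 0.5·-0.8·4.5² = 21.1 m

Phase 2 (constant speed): v₀ = 2.90 m/s, a = 0 m/s².
v = v₀ + at = 2.90 + (0)(4.5) = 2.90 m/s
Δx = v₀t + ½at² = 2.90·4.5 + 0.5·0·4.5² = 13.0 m

Phase 3 (decelerating): v₀ = 2.90 m/s, a = -0.8 m/s².
v² = v₀² + 2aΔx = 2.90² + 2·-0.8·4 = 2.01 → v = 1.42 m/s
t = (v − v₀)/a = (1.42 − 2.90)/-0.8 = 1.85 s
Total time = 4.50 + 4.50 + 1.85 = 10.9 s

10.85 s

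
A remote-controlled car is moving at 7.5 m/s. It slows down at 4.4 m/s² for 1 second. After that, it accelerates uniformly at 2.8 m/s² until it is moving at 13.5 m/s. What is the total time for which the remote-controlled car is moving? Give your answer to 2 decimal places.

4.71 s

Phase 1 (decelerating): v₀ = 7.50 m/s, a = -4.4 m/s².
v = v₀ + at = 7.50 + (-4.4)(1) = 3.10 m/s
Δx = v₀t + ½at² = 7.50·1 + 0.5·-4.4·1² = 5.30 m

Phase 2 (accelerating): v₀ = 3.10 m/s, a = 2.8 m/s².
v = v₀ + at → t = (13.5 − 3.10) / 2.8 = 3.71 s
v² = v₀² + 2aΔx → Δx = (13.5² − 3.10²)/(2·2.8) = 30.8 m
Total time = 1.00 + 3.71 = 4.71 s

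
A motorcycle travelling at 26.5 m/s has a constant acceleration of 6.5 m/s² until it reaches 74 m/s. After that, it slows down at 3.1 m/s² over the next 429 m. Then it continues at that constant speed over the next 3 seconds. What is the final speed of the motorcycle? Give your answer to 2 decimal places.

53.07 m/s

Phase 1 (accelerating): v₀ = 26.5 m/s, a = 6.5 m/s².
v = v₀ + at → t = (74 − 26.5) / 6.5 = 7.31 s
v² = v₀² + 2aΔx → Δx = (74² − 26.5²)/(2·6.5) = 367 m

Phase 2 (decelerating): v₀ = 74.0 m/s, a = -3.1 m/s².
v² = v₀² + 2aΔx = 74.0² + 2·-3.1·429 = 2820 → v = 53.1 m/s
t = (v − v₀)/a = (53.1 − 74.0)/-3.1 = 6.75 s

Phase 3 (constant speed): v₀ = 53.1 m/s, a = 0 m/s².
v = v₀ + at = 53.1 + (0)(3) = 53.1 m/s
Δx = v₀t + ½at² = 53.1·3 + 0.5·0·3² = 159 m
Final speed = 53.1 m/s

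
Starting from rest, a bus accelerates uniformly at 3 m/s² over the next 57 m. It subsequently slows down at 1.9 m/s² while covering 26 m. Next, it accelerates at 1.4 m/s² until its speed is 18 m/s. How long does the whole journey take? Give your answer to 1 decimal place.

Phase 1 (accelerating): v₀ = 0 m/s, a = 3 m/s².
v² = v₀² + 2aΔx = 0² + 2·3·57 = 342 → v = 18.5 m/s
t = (v − v₀)/a = (18.5 − 0)/3 = 6.16 s

Phase 2 (decelerating): v₀ = 18.5 m/s, a = -1.9 m/s².
v² = v₀² + 2aΔx = 18.5² + 2·-1.9·26 = 243 → v = 15.6 m/s
t = (v − v₀)/a = (15.6 − 18.5)/-1.9 = 1.53 s

Phase 3 (accelerating): v₀ = 15.6 m/s, a = 1.4 m/s².
v = v₀ + at → t = (18 − 15.6) / 1.4 = 1.72 s
v² = v₀² + 2aΔx → Δx = (18² − 15.6²)/(2·1.4) = 28.9 m
Total time = 6.16 + 1.53 + 1.72 = 9.41 s

9.4 s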